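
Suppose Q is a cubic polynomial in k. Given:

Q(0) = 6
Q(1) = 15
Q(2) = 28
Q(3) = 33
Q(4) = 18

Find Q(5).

Write Q(k) = ak³ + bk² + ck + d; the 5 given values yield a linear system in the 4 coefficients.
Solving, Q(k) = -2k³ + 8k² + 3k + 6.
Then Q(5) = -29.

-29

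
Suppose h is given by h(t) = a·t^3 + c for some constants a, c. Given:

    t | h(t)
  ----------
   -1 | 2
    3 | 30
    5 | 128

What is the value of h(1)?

From h(-1) = 2 and h(3) = 30: -1a + c = 2 and 27a + c = 30.
Subtracting: 28a = 28, so a = 1; then c = 2 − 1·(-1) = 3.
So h(t) = 1t³ + 3, and h(1) = 4.

4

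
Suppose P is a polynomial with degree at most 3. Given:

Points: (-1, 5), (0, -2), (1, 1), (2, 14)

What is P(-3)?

49

First differences: -7, 3, 13. Second differences: 10, 10.
Level-2 differences are constant, so P has degree 2.
Fitting a degree-2 polynomial gives P(k) = 5k² - 2k - 2.
Then P(-3) = 49.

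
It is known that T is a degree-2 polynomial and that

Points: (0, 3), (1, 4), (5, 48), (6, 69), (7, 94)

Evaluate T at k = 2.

Write T(k) = ak² + bk + c; the 5 given values yield a linear system in the 3 coefficients.
Solving, T(k) = 2k² - k + 3.
Then T(2) = 9.

9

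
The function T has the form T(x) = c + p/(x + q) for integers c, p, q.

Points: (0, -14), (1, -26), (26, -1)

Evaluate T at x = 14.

(T(x) − c)(x + q) = p for each data point; the three points give a linear system in c and q, then p follows.
Solving: c = -2, q = -2, p = 24, so T(x) = -2 + 24/(x − 2).
Then T(14) = -2 + 24/12 = 0.

0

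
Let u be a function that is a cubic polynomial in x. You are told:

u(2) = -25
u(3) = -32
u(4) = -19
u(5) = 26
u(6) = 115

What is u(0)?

1

First differences: -7, 13, 45, 89. Second differences: 20, 32, 44. Third differences: 12, 12.
Level-3 differences are constant, so u has degree 3.
Fitting a degree-3 polynomial gives u(x) = 2x³ - 8x² - 5x + 1.
The constant term is u(0) = 1.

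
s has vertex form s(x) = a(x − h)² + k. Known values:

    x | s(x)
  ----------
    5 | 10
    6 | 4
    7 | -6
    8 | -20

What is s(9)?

First differences -6, -10, -14; second difference -4 = 2a, so a = -2.
Expanding, the x-coefficient is −2ah = 4h; matching it to the data gives h = 4, and then k = 12.
So s(x) = -2(x − 4)² + 12.
s(9) = -2·5² + 12 = -38.

-38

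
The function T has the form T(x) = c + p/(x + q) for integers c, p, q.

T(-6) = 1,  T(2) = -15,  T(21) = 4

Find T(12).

5

(T(x) − c)(x + q) = p for each data point; the three points give a linear system in c and q, then p follows.
Solving: c = 3, q = -3, p = 18, so T(x) = 3 + 18/(x − 3).
Then T(12) = 3 + 18/9 = 5.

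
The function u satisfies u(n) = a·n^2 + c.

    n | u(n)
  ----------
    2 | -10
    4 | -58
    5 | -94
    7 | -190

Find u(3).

From u(2) = -10 and u(4) = -58: 4a + c = -10 and 16a + c = -58.
Subtracting: 12a = -48, so a = -4; then c = -10 − (-4)·4 = 6.
So u(n) = -4n² + 6, and u(3) = -30.

-30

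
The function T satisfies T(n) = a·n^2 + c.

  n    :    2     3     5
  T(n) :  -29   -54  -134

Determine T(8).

From T(2) = -29 and T(3) = -54: 4a + c = -29 and 9a + c = -54.
Subtracting: 5a = -25, so a = -5; then c = -29 − (-5)·4 = -9.
So T(n) = -5n² − 9, and T(8) = -329.

-329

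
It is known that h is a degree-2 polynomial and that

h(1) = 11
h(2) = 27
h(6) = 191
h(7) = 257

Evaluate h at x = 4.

Write h(x) = ax² + bx + c; the 4 given values yield a linear system in the 3 coefficients.
Solving, h(x) = 5x² + x + 5.
Then h(4) = 89.

89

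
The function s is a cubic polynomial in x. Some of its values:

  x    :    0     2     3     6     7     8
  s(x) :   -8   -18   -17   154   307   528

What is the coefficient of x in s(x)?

3

Write s(x) = ax³ + bx² + cx + d; the 6 given values yield a linear system in the 4 coefficients.
Solving, s(x) = 2x³ - 8x² + 3x - 8.
The coefficient of x is 3.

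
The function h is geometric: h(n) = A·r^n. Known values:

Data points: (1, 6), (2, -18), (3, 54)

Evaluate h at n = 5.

486

Consecutive ratio: -18/6 = -3, and 54/(-18) = -3, so r = -3.
Then A·(-3)^1 = 6 gives A = -2, and h(n) = -2·(-3)^n.
h(5) = -2·(-3)^5 = 486.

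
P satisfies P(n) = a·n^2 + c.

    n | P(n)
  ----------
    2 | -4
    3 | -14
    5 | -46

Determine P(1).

From P(2) = -4 and P(3) = -14: 4a + c = -4 and 9a + c = -14.
Subtracting: 5a = -10, so a = -2; then c = -4 − (-2)·4 = 4.
So P(n) = -2n² + 4, and P(1) = 2.

2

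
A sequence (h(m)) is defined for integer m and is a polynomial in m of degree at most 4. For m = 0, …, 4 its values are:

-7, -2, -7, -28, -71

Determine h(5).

-142

First differences: 5, -5, -21, -43. Second differences: -10, -16, -22. Third differences: -6, -6.
Level-3 differences are constant, so h has degree 3.
Fitting a degree-3 polynomial gives h(m) = -m³ - 2m² + 8m - 7.
Then h(5) = -142.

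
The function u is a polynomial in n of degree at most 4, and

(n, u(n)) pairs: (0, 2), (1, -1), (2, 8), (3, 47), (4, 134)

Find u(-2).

-28

Write u(n) = an^4 + bn³ + cn² + dn + e; the 5 given values yield a linear system in the 5 coefficients.
Solving, the leading coefficient vanishes, and u(n) = 3n³ - 3n² - 3n + 2.
Then u(-2) = -28.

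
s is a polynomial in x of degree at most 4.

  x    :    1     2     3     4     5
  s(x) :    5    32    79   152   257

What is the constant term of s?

Write s(x) = ax^4 + bx³ + cx² + dx + e; the 5 given values yield a linear system in the 5 coefficients.
Solving, the leading coefficient vanishes, and s(x) = x³ + 4x² + 8x - 8.
The constant term is s(0) = -8.

-8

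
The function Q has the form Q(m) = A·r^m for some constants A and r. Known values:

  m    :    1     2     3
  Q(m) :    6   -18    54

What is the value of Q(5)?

Consecutive ratio: -18/6 = -3, and 54/(-18) = -3, so r = -3.
Then A·(-3)^1 = 6 gives A = -2, and Q(m) = -2·(-3)^m.
Q(5) = -2·(-3)^5 = 486.

486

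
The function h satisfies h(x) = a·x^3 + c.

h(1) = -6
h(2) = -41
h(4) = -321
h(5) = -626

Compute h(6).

From h(1) = -6 and h(2) = -41: 1a + c = -6 and 8a + c = -41.
Subtracting: 7a = -35, so a = -5; then c = -6 − (-5)·1 = -1.
So h(x) = -5x³ − 1, and h(6) = -1081.

-1081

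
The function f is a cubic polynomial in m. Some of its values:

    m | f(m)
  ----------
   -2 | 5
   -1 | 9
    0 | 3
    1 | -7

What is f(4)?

Write f(m) = am³ + bm² + cm + d; the 4 given values yield a linear system in the 4 coefficients.
Solving, f(m) = m³ - 2m² - 9m + 3.
Then f(4) = -1.

-1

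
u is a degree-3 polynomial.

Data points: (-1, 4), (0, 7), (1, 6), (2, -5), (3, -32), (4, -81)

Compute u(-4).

31

First differences: 3, -1, -11, -27, -49. Second differences: -4, -10, -16, -22. Third differences: -6, -6, -6.
Level-3 differences are constant, so u has degree 3.
Fitting a degree-3 polynomial gives u(x) = -x³ - 2x² + 2x + 7.
Then u(-4) = 31.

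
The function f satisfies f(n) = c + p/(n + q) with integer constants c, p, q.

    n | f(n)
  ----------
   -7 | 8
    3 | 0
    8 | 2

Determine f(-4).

14

(f(n) − c)(n + q) = p for each data point; the three points give a linear system in c and q, then p follows.
Solving: c = 4, q = 2, p = -20, so f(n) = 4 − 20/(n + 2).
Then f(-4) = 4 − 20/(-2) = 14.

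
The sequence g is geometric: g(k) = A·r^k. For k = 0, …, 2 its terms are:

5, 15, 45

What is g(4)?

Consecutive ratio: 15/5 = 3, and 45/15 = 3, so r = 3.
Then A·3^0 = 5 gives A = 5, and g(k) = 5·3^k.
g(4) = 5·3^4 = 405.

405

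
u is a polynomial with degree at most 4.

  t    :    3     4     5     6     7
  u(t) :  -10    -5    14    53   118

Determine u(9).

350

First differences: 5, 19, 39, 65. Second differences: 14, 20, 26. Third differences: 6, 6.
Level-3 differences are constant, so u has degree 3.
Fitting a degree-3 polynomial gives u(t) = t³ - 5t² + 3t - 1.
Then u(9) = 350.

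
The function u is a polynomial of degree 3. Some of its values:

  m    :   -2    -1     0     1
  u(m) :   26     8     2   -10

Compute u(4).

Write u(m) = am³ + bm² + cm + d; the 4 given values yield a linear system in the 4 coefficients.
Solving, u(m) = -3m³ - 3m² - 6m + 2.
Then u(4) = -262.

-262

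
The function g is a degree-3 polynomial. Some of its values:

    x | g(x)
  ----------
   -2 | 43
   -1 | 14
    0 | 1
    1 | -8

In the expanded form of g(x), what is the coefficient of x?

-9

Write g(x) = ax³ + bx² + cx + d; the 4 given values yield a linear system in the 4 coefficients.
Solving, g(x) = -2x³ + 2x² - 9x + 1.
The coefficient of x is -9.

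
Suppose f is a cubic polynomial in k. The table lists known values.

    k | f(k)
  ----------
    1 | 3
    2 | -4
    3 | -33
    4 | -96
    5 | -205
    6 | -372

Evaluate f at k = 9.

First differences: -7, -29, -63, -109, -167. Second differences: -22, -34, -46, -58. Third differences: -12, -12, -12.
Level-3 differences are constant, so f has degree 3.
Fitting a degree-3 polynomial gives f(k) = -2k³ + k² + 4k.
Then f(9) = -1341.

-1341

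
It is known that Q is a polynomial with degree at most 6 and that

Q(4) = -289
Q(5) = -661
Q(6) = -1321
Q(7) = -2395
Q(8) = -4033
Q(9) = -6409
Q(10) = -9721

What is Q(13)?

-27613

First differences: -372, -660, -1074, -1638, -2376, -3312. Second differences: -288, -414, -564, -738, -936. Third differences: -126, -150, -174, -198. Fourth differences: -24, -24, -24.
Level-4 differences are constant, so Q has degree 4.
Fitting a degree-4 polynomial gives Q(n) = -n^4 + n³ - 8n² + 8n - 1.
Then Q(13) = -27613.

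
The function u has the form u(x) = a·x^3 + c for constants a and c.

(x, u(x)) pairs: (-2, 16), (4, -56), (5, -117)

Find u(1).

From u(-2) = 16 and u(4) = -56: -8a + c = 16 and 64a + c = -56.
Subtracting: 72a = -72, so a = -1; then c = 16 − (-1)·(-8) = 8.
So u(x) = -1x³ + 8, and u(1) = 7.

7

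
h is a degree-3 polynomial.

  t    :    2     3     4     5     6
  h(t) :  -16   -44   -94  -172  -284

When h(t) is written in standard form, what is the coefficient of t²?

-2

First differences: -28, -50, -78, -112. Second differences: -22, -28, -34. Third differences: -6, -6.
Level-3 differences are constant, so h has degree 3.
Fitting a degree-3 polynomial gives h(t) = -t³ - 2t² + t - 2.
The coefficient of t² is -2.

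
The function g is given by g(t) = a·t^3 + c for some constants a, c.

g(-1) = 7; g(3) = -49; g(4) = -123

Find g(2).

From g(-1) = 7 and g(3) = -49: -1a + c = 7 and 27a + c = -49.
Subtracting: 28a = -56, so a = -2; then c = 7 − (-2)·(-1) = 5.
So g(t) = -2t³ + 5, and g(2) = -11.

-11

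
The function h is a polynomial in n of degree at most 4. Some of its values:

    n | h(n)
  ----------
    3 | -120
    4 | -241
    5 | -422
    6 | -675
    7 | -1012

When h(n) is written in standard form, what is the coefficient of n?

Write h(n) = an^4 + bn³ + cn² + dn + e; the 5 given values yield a linear system in the 5 coefficients.
Solving, the leading coefficient vanishes, and h(n) = -2n³ - 6n² - 5n + 3.
The coefficient of n is -5.

-5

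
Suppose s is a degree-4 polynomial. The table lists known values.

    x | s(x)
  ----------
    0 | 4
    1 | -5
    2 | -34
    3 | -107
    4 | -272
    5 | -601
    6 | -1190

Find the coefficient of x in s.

-1

First differences: -9, -29, -73, -165, -329, -589. Second differences: -20, -44, -92, -164, -260. Third differences: -24, -48, -72, -96. Fourth differences: -24, -24, -24.
Level-4 differences are constant, so s has degree 4.
Fitting a degree-4 polynomial gives s(x) = -x^4 + 2x³ - 9x² - x + 4.
The coefficient of x is -1.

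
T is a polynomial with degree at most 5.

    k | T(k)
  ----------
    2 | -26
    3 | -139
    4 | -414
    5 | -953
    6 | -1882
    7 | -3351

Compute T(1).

Write T(k) = ak^5 + bk^4 + ck³ + dk² + ek + p; the 6 given values yield a linear system in the 6 coefficients.
Solving, the leading coefficient vanishes, and T(k) = -k^4 - 3k³ + k² + 4k + 2.
Then T(1) = 3.

3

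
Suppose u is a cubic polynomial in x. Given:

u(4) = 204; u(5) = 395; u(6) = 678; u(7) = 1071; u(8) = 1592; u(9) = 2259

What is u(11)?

First differences: 191, 283, 393, 521, 667. Second differences: 92, 110, 128, 146. Third differences: 18, 18, 18.
Level-3 differences are constant, so u has degree 3.
Fitting a degree-3 polynomial gives u(x) = 3x³ + x² - x.
Then u(11) = 4103.

4103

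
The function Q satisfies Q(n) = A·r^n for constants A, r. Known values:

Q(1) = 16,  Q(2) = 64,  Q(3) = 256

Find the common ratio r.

4

Consecutive ratio: 64/16 = 4, and 256/64 = 4, so r = 4.
Then A·4^1 = 16 gives A = 4, and Q(n) = 4·4^n.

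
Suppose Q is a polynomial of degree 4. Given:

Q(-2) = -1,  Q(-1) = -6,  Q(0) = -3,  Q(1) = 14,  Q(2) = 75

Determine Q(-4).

129

Write Q(k) = ak^4 + bk³ + ck² + dk + e; the 5 given values yield a linear system in the 5 coefficients.
Solving, Q(k) = k^4 + 3k³ + 6k² + 7k - 3.
Then Q(-4) = 129.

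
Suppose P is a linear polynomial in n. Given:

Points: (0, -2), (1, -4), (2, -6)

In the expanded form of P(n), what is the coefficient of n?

-2

First differences: -2, -2.
Level-1 differences are constant, so P has degree 1.
Fitting a degree-1 polynomial gives P(n) = -2n - 2.
The coefficient of n is -2.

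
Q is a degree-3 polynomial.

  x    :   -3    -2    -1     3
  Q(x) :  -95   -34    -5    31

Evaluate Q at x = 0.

Write Q(x) = ax³ + bx² + cx + d; the 4 given values yield a linear system in the 4 coefficients.
Solving, Q(x) = 2x³ - 4x² + 3x + 4.
Then Q(0) = 4.

4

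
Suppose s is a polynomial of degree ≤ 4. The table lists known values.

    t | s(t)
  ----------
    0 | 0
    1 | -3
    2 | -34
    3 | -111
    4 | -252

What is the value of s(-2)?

-6

First differences: -3, -31, -77, -141. Second differences: -28, -46, -64. Third differences: -18, -18.
Level-3 differences are constant, so s has degree 3.
Fitting a degree-3 polynomial gives s(t) = -3t³ - 5t² + 5t.
Then s(-2) = -6.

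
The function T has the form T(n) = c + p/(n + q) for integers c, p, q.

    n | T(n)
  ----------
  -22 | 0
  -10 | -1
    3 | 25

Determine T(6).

7

(T(n) − c)(n + q) = p for each data point; the three points give a linear system in c and q, then p follows.
Solving: c = 1, q = -2, p = 24, so T(n) = 1 + 24/(n − 2).
Then T(6) = 1 + 24/4 = 7.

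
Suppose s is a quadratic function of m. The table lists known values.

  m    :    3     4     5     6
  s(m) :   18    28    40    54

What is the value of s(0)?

Write s(m) = am² + bm + c; the 4 given values yield a linear system in the 3 coefficients.
Solving, s(m) = m² + 3m.
Then s(0) = 0.

0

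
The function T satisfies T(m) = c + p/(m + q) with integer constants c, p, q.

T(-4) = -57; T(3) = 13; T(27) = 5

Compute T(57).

(T(m) − c)(m + q) = p for each data point; the three points give a linear system in c and q, then p follows.
Solving: c = 3, q = 3, p = 60, so T(m) = 3 + 60/(m + 3).
Then T(57) = 3 + 60/60 = 4.

4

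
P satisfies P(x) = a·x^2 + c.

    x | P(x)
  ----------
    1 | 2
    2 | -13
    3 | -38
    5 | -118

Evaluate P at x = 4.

From P(1) = 2 and P(2) = -13: 1a + c = 2 and 4a + c = -13.
Subtracting: 3a = -15, so a = -5; then c = 2 − (-5)·1 = 7.
So P(x) = -5x² + 7, and P(4) = -73.

-73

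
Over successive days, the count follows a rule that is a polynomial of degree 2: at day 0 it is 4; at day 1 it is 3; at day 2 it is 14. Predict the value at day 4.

72

Write the value at n as f(n).
Write f(n) = an² + bn + c; the 3 given values yield a linear system in the 3 coefficients.
Solving, f(n) = 6n² - 7n + 4.
Then f(4) = 72.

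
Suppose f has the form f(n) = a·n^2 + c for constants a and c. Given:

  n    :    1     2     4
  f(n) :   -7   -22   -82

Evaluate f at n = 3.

-47

From f(1) = -7 and f(2) = -22: 1a + c = -7 and 4a + c = -22.
Subtracting: 3a = -15, so a = -5; then c = -7 − (-5)·1 = -2.
So f(n) = -5n² − 2, and f(3) = -47.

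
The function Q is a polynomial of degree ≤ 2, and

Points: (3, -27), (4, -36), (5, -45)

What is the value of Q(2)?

-18

First differences: -9, -9.
Level-1 differences are constant, so Q has degree 1.
Fitting a degree-1 polynomial gives Q(k) = -9k.
Then Q(2) = -18.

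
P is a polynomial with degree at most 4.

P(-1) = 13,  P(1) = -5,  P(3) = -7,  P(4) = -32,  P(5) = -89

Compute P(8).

Write P(k) = ak^4 + bk³ + ck² + dk + e; the 5 given values yield a linear system in the 5 coefficients.
Solving, the leading coefficient vanishes, and P(k) = -2k³ + 8k² - 7k - 4.
Then P(8) = -572.

-572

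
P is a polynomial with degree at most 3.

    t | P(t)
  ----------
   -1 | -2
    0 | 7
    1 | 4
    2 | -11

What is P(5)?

First differences: 9, -3, -15. Second differences: -12, -12.
Level-2 differences are constant, so P has degree 2.
Fitting a degree-2 polynomial gives P(t) = -6t² + 3t + 7.
Then P(5) = -128.

-128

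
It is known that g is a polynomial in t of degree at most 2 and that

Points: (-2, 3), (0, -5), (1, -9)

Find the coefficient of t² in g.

Write g(t) = at² + bt + c; the 3 given values yield a linear system in the 3 coefficients.
Solving, the leading coefficient vanishes, and g(t) = -4t - 5.
The coefficient of t² is 0.

0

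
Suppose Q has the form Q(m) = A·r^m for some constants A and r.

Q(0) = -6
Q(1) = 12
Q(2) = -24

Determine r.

-2

Consecutive ratio: 12/(-6) = -2, and -24/12 = -2, so r = -2.
Then A·(-2)^0 = -6 gives A = -6, and Q(m) = -6·(-2)^m.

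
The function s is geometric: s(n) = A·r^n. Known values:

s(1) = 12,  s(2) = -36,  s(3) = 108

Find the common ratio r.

Consecutive ratio: -36/12 = -3, and 108/(-36) = -3, so r = -3.
Then A·(-3)^1 = 12 gives A = -4, and s(n) = -4·(-3)^n.

-3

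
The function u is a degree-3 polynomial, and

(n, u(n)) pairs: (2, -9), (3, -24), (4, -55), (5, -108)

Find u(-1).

Write u(n) = an³ + bn² + cn + d; the 4 given values yield a linear system in the 4 coefficients.
Solving, u(n) = -n³ + n² - n - 3.
Then u(-1) = 0.

0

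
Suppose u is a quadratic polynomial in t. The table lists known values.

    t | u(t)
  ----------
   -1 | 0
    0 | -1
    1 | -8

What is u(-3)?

Write u(t) = at² + bt + c; the 3 given values yield a linear system in the 3 coefficients.
Solving, u(t) = -3t² - 4t - 1.
Then u(-3) = -16.

-16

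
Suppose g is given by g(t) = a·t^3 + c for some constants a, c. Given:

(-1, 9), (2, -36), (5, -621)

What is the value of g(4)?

-316

From g(-1) = 9 and g(2) = -36: -1a + c = 9 and 8a + c = -36.
Subtracting: 9a = -45, so a = -5; then c = 9 − (-5)·(-1) = 4.
So g(t) = -5t³ + 4, and g(4) = -316.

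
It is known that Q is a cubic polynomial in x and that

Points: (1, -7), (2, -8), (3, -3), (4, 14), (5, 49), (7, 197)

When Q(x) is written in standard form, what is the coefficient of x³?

Write Q(x) = ax³ + bx² + cx + d; the 6 given values yield a linear system in the 4 coefficients.
Solving, Q(x) = x³ - 3x² + x - 6.
The coefficient of x³ is 1.

1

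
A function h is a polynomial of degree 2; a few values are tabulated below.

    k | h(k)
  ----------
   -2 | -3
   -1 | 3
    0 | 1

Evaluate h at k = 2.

Write h(k) = ak² + bk + c; the 3 given values yield a linear system in the 3 coefficients.
Solving, h(k) = -4k² - 6k + 1.
Then h(2) = -27.

-27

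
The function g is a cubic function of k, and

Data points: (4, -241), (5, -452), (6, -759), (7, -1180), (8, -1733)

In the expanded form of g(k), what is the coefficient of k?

First differences: -211, -307, -421, -553. Second differences: -96, -114, -132. Third differences: -18, -18.
Level-3 differences are constant, so g has degree 3.
Fitting a degree-3 polynomial gives g(k) = -3k³ - 3k² - k + 3.
The coefficient of k is -1.

-1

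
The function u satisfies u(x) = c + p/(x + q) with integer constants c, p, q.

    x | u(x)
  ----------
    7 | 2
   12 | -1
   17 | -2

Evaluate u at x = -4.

(u(x) − c)(x + q) = p for each data point; the three points give a linear system in c and q, then p follows.
Solving: c = -4, q = -2, p = 30, so u(x) = -4 + 30/(x − 2).
Then u(-4) = -4 + 30/(-6) = -9.

-9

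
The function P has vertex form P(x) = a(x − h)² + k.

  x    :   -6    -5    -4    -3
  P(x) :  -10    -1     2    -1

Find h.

First differences 9, 3, -3; second difference -6 = 2a, so a = -3.
Expanding, the x-coefficient is −2ah = 6h; matching it to the data gives h = -4, and then k = 2.
So P(x) = -3(x + 4)² + 2.
Hence h = -4.

-4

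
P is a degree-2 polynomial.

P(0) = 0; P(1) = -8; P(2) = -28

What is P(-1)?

-4

Write P(m) = am² + bm + c; the 3 given values yield a linear system in the 3 coefficients.
Solving, P(m) = -6m² - 2m.
Then P(-1) = -4.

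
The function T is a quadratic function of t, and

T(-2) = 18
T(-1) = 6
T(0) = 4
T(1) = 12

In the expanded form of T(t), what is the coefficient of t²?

Write T(t) = at² + bt + c; the 4 given values yield a linear system in the 3 coefficients.
Solving, T(t) = 5t² + 3t + 4.
The coefficient of t² is 5.

5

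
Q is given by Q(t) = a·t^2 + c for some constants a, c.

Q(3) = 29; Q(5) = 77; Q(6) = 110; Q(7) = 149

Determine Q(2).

From Q(3) = 29 and Q(5) = 77: 9a + c = 29 and 25a + c = 77.
Subtracting: 16a = 48, so a = 3; then c = 29 − 3·9 = 2.
So Q(t) = 3t² + 2, and Q(2) = 14.

14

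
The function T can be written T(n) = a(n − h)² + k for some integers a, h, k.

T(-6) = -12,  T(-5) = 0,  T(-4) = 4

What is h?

First differences 12, 4; second difference -8 = 2a, so a = -4.
Expanding, the n-coefficient is −2ah = 8h; matching it to the data gives h = -4, and then k = 4.
So T(n) = -4(n + 4)² + 4.
Hence h = -4.

-4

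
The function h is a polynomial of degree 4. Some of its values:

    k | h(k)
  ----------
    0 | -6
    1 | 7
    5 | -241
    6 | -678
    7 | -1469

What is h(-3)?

-129

Write h(k) = ak^4 + bk³ + ck² + dk + e; the 5 given values yield a linear system in the 5 coefficients.
Solving, h(k) = -k^4 + 2k³ + 4k² + 8k - 6.
Then h(-3) = -129.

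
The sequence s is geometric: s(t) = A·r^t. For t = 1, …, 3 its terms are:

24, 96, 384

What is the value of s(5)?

Consecutive ratio: 96/24 = 4, and 384/96 = 4, so r = 4.
Then A·4^1 = 24 gives A = 6, and s(t) = 6·4^t.
s(5) = 6·4^5 = 6144.

6144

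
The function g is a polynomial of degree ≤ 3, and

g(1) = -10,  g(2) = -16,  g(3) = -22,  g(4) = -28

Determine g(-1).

2

First differences: -6, -6, -6.
Level-1 differences are constant, so g has degree 1.
Fitting a degree-1 polynomial gives g(t) = -6t - 4.
Then g(-1) = 2.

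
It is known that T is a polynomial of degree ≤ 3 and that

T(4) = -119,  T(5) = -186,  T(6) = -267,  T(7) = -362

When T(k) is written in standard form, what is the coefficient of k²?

Write T(k) = ak³ + bk² + ck + d; the 4 given values yield a linear system in the 4 coefficients.
Solving, the leading coefficient vanishes, and T(k) = -7k² - 4k + 9.
The coefficient of k² is -7.

-7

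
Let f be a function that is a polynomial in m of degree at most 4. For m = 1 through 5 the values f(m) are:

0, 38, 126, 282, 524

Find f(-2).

First differences: 38, 88, 156, 242. Second differences: 50, 68, 86. Third differences: 18, 18.
Level-3 differences are constant, so f has degree 3.
Fitting a degree-3 polynomial gives f(m) = 3m³ + 7m² - 4m - 6.
Then f(-2) = 6.

6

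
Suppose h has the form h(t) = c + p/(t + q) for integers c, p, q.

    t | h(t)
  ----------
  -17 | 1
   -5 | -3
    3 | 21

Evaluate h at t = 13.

(h(t) − c)(t + q) = p for each data point; the three points give a linear system in c and q, then p follows.
Solving: c = 3, q = -1, p = 36, so h(t) = 3 + 36/(t − 1).
Then h(13) = 3 + 36/12 = 6.

6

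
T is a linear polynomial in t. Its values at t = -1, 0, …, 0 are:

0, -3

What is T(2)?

-9

Write T(t) = at + b; the 2 given values yield a linear system in the 2 coefficients.
Solving, T(t) = -3t - 3.
Then T(2) = -9.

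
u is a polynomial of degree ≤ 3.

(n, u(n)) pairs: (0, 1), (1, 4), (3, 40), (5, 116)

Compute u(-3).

52

Write u(n) = an³ + bn² + cn + d; the 4 given values yield a linear system in the 4 coefficients.
Solving, the leading coefficient vanishes, and u(n) = 5n² - 2n + 1.
Then u(-3) = 52.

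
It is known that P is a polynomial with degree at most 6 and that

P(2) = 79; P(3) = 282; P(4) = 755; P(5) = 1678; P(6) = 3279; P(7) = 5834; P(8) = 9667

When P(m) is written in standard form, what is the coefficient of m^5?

0

First differences: 203, 473, 923, 1601, 2555, 3833. Second differences: 270, 450, 678, 954, 1278. Third differences: 180, 228, 276, 324. Fourth differences: 48, 48, 48.
Level-4 differences are constant, so P has degree 4.
Fitting a degree-4 polynomial gives P(m) = 2m^4 + 2m³ + 7m² + 3.
The coefficient of m^5 is 0.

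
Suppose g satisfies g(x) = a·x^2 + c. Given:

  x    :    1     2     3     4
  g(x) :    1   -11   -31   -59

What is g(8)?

-251

From g(1) = 1 and g(2) = -11: 1a + c = 1 and 4a + c = -11.
Subtracting: 3a = -12, so a = -4; then c = 1 − (-4)·1 = 5.
So g(x) = -4x² + 5, and g(8) = -251.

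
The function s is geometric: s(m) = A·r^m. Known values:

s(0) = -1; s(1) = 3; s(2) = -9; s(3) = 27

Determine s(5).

243

Consecutive ratio: 3/(-1) = -3, and -9/3 = -3, so r = -3.
Then A·(-3)^0 = -1 gives A = -1, and s(m) = -1·(-3)^m.
s(5) = -1·(-3)^5 = 243.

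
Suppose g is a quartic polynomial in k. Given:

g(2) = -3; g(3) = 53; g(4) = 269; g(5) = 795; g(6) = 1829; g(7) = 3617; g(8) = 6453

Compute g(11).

24909

Write g(k) = ak^4 + bk³ + ck² + dk + e; the 7 given values yield a linear system in the 5 coefficients.
Solving, g(k) = 2k^4 - 3k³ - 3k² - 2k + 5.
Then g(11) = 24909.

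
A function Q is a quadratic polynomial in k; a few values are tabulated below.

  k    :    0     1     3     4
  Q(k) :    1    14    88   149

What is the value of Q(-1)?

4

Write Q(k) = ak² + bk + c; the 4 given values yield a linear system in the 3 coefficients.
Solving, Q(k) = 8k² + 5k + 1.
Then Q(-1) = 4.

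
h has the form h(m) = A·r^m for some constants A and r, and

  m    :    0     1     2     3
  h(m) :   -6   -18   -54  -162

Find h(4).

Consecutive ratio: -18/(-6) = 3, and -54/(-18) = 3, so r = 3.
Then A·3^0 = -6 gives A = -6, and h(m) = -6·3^m.
h(4) = -6·3^4 = -486.

-486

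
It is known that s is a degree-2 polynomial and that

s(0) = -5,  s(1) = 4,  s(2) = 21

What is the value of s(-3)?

16

Write s(m) = am² + bm + c; the 3 given values yield a linear system in the 3 coefficients.
Solving, s(m) = 4m² + 5m - 5.
Then s(-3) = 16.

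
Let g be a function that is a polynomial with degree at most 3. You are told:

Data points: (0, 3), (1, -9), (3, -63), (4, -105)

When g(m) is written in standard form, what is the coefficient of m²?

Write g(m) = am³ + bm² + cm + d; the 4 given values yield a linear system in the 4 coefficients.
Solving, the leading coefficient vanishes, and g(m) = -5m² - 7m + 3.
The coefficient of m² is -5.

-5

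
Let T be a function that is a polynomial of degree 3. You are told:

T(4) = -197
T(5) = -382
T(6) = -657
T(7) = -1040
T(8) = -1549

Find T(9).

Write T(t) = at³ + bt² + ct + d; the 5 given values yield a linear system in the 4 coefficients.
Solving, T(t) = -3t³ - 2t + 3.
Then T(9) = -2202.

-2202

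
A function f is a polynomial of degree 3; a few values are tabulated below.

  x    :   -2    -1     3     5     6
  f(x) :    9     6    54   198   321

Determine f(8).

Write f(x) = ax³ + bx² + cx + d; the 5 given values yield a linear system in the 4 coefficients.
Solving, f(x) = x³ + 3x² - x + 3.
Then f(8) = 699.

699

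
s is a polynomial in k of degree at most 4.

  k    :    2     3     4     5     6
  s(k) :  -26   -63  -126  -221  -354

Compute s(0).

-6

First differences: -37, -63, -95, -133. Second differences: -26, -32, -38. Third differences: -6, -6.
Level-3 differences are constant, so s has degree 3.
Fitting a degree-3 polynomial gives s(k) = -k³ - 4k² + 2k - 6.
Then s(0) = -6.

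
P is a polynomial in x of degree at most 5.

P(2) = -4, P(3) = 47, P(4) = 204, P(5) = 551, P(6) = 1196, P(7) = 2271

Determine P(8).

3932

First differences: 51, 157, 347, 645, 1075. Second differences: 106, 190, 298, 430. Third differences: 84, 108, 132. Fourth differences: 24, 24.
Level-4 differences are constant, so P has degree 4.
Extending the table by one column gives the next first difference 1661, so P(8) = 2271 + 1661 = 3932.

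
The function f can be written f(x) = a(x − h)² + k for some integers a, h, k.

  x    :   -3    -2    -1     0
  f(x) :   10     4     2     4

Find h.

First differences -6, -2, 2; second difference 4 = 2a, so a = 2.
Expanding, the x-coefficient is −2ah = -4h; matching it to the data gives h = -1, and then k = 2.
So f(x) = 2(x + 1)² + 2.
Hence h = -1.

-1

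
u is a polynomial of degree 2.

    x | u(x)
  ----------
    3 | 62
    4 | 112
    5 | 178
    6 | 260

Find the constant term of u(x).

8

First differences: 50, 66, 82. Second differences: 16, 16.
Level-2 differences are constant, so u has degree 2.
Fitting a degree-2 polynomial gives u(x) = 8x² - 6x + 8.
The constant term is u(0) = 8.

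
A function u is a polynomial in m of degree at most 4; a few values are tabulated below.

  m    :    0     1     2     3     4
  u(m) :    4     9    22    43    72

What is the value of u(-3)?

Write u(m) = am^4 + bm³ + cm² + dm + e; the 5 given values yield a linear system in the 5 coefficients.
Solving, the top 2 coefficients vanish, and u(m) = 4m² + m + 4.
Then u(-3) = 37.

37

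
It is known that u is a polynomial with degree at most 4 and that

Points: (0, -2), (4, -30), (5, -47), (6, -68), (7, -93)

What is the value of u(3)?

-17

Write u(x) = ax^4 + bx³ + cx² + dx + e; the 5 given values yield a linear system in the 5 coefficients.
Solving, the top 2 coefficients vanish, and u(x) = -2x² + x - 2.
Then u(3) = -17.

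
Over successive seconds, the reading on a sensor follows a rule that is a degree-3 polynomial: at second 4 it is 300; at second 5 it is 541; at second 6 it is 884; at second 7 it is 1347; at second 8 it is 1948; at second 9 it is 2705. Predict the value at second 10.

Write the value at m as Q(m).
Write Q(m) = am³ + bm² + cm + d; the 6 given values yield a linear system in the 4 coefficients.
Solving, Q(m) = 3m³ + 6m² + 4m - 4.
Then Q(10) = 3636.

3636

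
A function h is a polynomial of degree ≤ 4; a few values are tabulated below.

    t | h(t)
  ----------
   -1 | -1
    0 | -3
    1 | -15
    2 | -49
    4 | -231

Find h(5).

-403

Write h(t) = at^4 + bt³ + ct² + dt + e; the 5 given values yield a linear system in the 5 coefficients.
Solving, the leading coefficient vanishes, and h(t) = -2t³ - 5t² - 5t - 3.
Then h(5) = -403.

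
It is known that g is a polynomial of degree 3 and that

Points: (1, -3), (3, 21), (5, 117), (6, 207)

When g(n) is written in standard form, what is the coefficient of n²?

Write g(n) = an³ + bn² + cn + d; the 4 given values yield a linear system in the 4 coefficients.
Solving, g(n) = n³ - n - 3.
The coefficient of n² is 0.

0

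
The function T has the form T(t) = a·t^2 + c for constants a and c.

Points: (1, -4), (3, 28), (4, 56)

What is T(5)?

From T(1) = -4 and T(3) = 28: 1a + c = -4 and 9a + c = 28.
Subtracting: 8a = 32, so a = 4; then c = -4 − 4·1 = -8.
So T(t) = 4t² − 8, and T(5) = 92.

92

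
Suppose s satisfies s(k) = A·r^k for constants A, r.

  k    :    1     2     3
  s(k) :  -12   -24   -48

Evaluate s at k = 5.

-192

Consecutive ratio: -24/(-12) = 2, and -48/(-24) = 2, so r = 2.
Then A·2^1 = -12 gives A = -6, and s(k) = -6·2^k.
s(5) = -6·2^5 = -192.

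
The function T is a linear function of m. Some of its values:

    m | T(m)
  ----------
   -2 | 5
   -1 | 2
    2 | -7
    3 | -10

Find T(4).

-13

Write T(m) = am + b; the 4 given values yield a linear system in the 2 coefficients.
Solving, T(m) = -3m - 1.
Then T(4) = -13.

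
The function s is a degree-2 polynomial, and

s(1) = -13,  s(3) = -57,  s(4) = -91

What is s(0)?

-3

Write s(x) = ax² + bx + c; the 3 given values yield a linear system in the 3 coefficients.
Solving, s(x) = -4x² - 6x - 3.
Then s(0) = -3.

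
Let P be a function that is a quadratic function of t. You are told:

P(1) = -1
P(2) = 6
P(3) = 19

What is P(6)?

Write P(t) = at² + bt + c; the 3 given values yield a linear system in the 3 coefficients.
Solving, P(t) = 3t² - 2t - 2.
Then P(6) = 94.

94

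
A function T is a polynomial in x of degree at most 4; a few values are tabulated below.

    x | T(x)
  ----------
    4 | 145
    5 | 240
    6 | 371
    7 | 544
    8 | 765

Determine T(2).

Write T(x) = ax^4 + bx³ + cx² + dx + e; the 5 given values yield a linear system in the 5 coefficients.
Solving, the leading coefficient vanishes, and T(x) = x³ + 3x² + 7x + 5.
Then T(2) = 39.

39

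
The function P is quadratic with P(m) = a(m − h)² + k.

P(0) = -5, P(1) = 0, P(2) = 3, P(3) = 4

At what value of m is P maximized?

First differences 5, 3, 1; second difference -2 = 2a, so a = -1.
Expanding, the m-coefficient is −2ah = 2h; matching it to the data gives h = 3, and then k = 4.
So P(m) = -1(m − 3)² + 4.
Hence h = 3.

3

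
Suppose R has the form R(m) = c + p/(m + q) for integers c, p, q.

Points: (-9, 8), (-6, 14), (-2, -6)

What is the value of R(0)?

(R(m) − c)(m + q) = p for each data point; the three points give a linear system in c and q, then p follows.
Solving: c = 4, q = 4, p = -20, so R(m) = 4 − 20/(m + 4).
Then R(0) = 4 − 20/4 = -1.

-1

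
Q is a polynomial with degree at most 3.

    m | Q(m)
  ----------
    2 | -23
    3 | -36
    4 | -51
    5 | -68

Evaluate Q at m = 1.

First differences: -13, -15, -17. Second differences: -2, -2.
Level-2 differences are constant, so Q has degree 2.
Fitting a degree-2 polynomial gives Q(m) = -m² - 8m - 3.
Then Q(1) = -12.

-12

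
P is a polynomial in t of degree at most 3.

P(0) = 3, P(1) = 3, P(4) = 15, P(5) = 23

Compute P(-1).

5

Write P(t) = at³ + bt² + ct + d; the 4 given values yield a linear system in the 4 coefficients.
Solving, the leading coefficient vanishes, and P(t) = t² - t + 3.
Then P(-1) = 5.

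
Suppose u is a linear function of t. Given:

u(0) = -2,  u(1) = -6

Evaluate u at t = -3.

10

Write u(t) = at + b; the 2 given values yield a linear system in the 2 coefficients.
Solving, u(t) = -4t - 2.
Then u(-3) = 10.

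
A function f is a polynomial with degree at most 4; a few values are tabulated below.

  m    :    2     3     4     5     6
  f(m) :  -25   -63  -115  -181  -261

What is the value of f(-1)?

5

First differences: -38, -52, -66, -80. Second differences: -14, -14, -14.
Level-2 differences are constant, so f has degree 2.
Fitting a degree-2 polynomial gives f(m) = -7m² - 3m + 9.
Then f(-1) = 5.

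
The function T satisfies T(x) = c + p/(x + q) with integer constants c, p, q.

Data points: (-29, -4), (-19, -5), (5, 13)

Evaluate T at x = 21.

1

(T(x) − c)(x + q) = p for each data point; the three points give a linear system in c and q, then p follows.
Solving: c = -2, q = -1, p = 60, so T(x) = -2 + 60/(x − 1).
Then T(21) = -2 + 60/20 = 1.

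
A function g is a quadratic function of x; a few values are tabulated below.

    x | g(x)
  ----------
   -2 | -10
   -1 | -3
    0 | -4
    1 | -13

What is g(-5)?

-79

First differences: 7, -1, -9. Second differences: -8, -8.
Level-2 differences are constant, so g has degree 2.
Fitting a degree-2 polynomial gives g(x) = -4x² - 5x - 4.
Then g(-5) = -79.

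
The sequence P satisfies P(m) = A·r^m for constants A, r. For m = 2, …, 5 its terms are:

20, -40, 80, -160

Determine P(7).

-640

Consecutive ratio: -40/20 = -2, and 80/(-40) = -2, so r = -2.
Then A·(-2)^2 = 20 gives A = 5, and P(m) = 5·(-2)^m.
P(7) = 5·(-2)^7 = -640.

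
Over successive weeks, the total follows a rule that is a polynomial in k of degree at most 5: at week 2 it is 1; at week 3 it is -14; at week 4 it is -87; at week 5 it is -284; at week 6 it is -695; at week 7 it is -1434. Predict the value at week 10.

-7119

Write the value at k as f(k).
Write f(k) = ak^5 + bk^4 + ck³ + dk² + ek + p; the 6 given values yield a linear system in the 6 coefficients.
Solving, the leading coefficient vanishes, and f(k) = -k^4 + 3k³ - k² - 2k + 1.
Then f(10) = -7119.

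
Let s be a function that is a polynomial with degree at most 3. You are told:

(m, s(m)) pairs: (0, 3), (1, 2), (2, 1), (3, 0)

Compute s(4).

-1

Write s(m) = am³ + bm² + cm + d; the 4 given values yield a linear system in the 4 coefficients.
Solving, the top 2 coefficients vanish, and s(m) = -m + 3.
Then s(4) = -1.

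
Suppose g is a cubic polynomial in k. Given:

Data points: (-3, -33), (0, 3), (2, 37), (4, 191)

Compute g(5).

343

Write g(k) = ak³ + bk² + ck + d; the 4 given values yield a linear system in the 4 coefficients.
Solving, g(k) = 2k³ + 3k² + 3k + 3.
Then g(5) = 343.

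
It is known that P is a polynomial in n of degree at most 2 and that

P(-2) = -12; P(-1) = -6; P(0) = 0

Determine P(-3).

Write P(n) = an² + bn + c; the 3 given values yield a linear system in the 3 coefficients.
Solving, the leading coefficient vanishes, and P(n) = 6n.
Then P(-3) = -18.

-18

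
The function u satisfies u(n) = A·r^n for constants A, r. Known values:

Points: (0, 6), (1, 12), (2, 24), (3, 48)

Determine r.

Consecutive ratio: 12/6 = 2, and 24/12 = 2, so r = 2.
Then A·2^0 = 6 gives A = 6, and u(n) = 6·2^n.

2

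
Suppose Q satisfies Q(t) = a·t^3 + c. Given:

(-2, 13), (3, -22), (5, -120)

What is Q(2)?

From Q(-2) = 13 and Q(3) = -22: -8a + c = 13 and 27a + c = -22.
Subtracting: 35a = -35, so a = -1; then c = 13 − (-1)·(-8) = 5.
So Q(t) = -1t³ + 5, and Q(2) = -3.

-3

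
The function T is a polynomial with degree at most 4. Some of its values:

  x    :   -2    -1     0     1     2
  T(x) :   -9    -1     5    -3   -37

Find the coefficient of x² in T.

-7

Write T(x) = ax^4 + bx³ + cx² + dx + e; the 5 given values yield a linear system in the 5 coefficients.
Solving, the leading coefficient vanishes, and T(x) = -2x³ - 7x² + x + 5.
The coefficient of x² is -7.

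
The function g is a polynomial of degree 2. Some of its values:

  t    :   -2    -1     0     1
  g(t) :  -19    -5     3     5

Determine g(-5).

First differences: 14, 8, 2. Second differences: -6, -6.
Level-2 differences are constant, so g has degree 2.
Fitting a degree-2 polynomial gives g(t) = -3t² + 5t + 3.
Then g(-5) = -97.

-97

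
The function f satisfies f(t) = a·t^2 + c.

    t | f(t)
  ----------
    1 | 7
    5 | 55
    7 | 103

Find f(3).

From f(1) = 7 and f(5) = 55: 1a + c = 7 and 25a + c = 55.
Subtracting: 24a = 48, so a = 2; then c = 7 − 2·1 = 5.
So f(t) = 2t² + 5, and f(3) = 23.

23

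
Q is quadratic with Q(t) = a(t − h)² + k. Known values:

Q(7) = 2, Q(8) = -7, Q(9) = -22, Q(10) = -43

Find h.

6

First differences -9, -15, -21; second difference -6 = 2a, so a = -3.
Expanding, the t-coefficient is −2ah = 6h; matching it to the data gives h = 6, and then k = 5.
So Q(t) = -3(t − 6)² + 5.
Hence h = 6.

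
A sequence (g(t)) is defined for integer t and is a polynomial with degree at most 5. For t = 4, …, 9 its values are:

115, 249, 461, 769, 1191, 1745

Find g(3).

First differences: 134, 212, 308, 422, 554. Second differences: 78, 96, 114, 132. Third differences: 18, 18, 18.
Level-3 differences are constant, so g has degree 3.
Fitting a degree-3 polynomial gives g(t) = 3t³ - 6t² + 5t - 1.
Then g(3) = 41.

41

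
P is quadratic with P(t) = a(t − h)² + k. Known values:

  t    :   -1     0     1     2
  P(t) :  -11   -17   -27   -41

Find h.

First differences -6, -10, -14; second difference -4 = 2a, so a = -2.
Expanding, the t-coefficient is −2ah = 4h; matching it to the data gives h = -2, and then k = -9.
So P(t) = -2(t + 2)² − 9.
Hence h = -2.

-2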